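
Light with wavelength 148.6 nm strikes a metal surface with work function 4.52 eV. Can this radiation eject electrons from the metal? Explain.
Yes

For photoemission, the photon energy must exceed the work function.

Photon energy: E = hc/λ = 8.3435 eV
Work function: φ = 4.52 eV

Since E_photon (8.3435 eV) > φ (4.52 eV), photoemission WILL occur.
The threshold wavelength is λ₀ = hc/φ = 274.3 nm.
Since 148.6 nm < 274.3 nm, the light has sufficient energy.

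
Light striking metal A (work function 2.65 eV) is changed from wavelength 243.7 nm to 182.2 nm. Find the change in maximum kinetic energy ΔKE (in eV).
1.7173 eV

Using Einstein's equation: KE_max = hc/λ - φ

For λ₁ = 243.7 nm:
KE₁ = hc/λ₁ - φ = 5.0876 - 2.65 = 2.4376 eV

For λ₂ = 182.2 nm:
KE₂ = hc/λ₂ - φ = 6.8048 - 2.65 = 4.1548 eV

Change in KE:
ΔKE = KE₂ - KE₁ = 4.1548 - 2.4376 = 1.7173 eV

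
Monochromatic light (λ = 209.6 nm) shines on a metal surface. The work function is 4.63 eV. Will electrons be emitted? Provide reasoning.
Yes

For photoemission, the photon energy must exceed the work function.

Photon energy: E = hc/λ = 5.9153 eV
Work function: φ = 4.63 eV

Since E_photon (5.9153 eV) > φ (4.63 eV), photoemission WILL occur.
The threshold wavelength is λ₀ = hc/φ = 267.8 nm.
Since 209.6 nm < 267.8 nm, the light has sufficient energy.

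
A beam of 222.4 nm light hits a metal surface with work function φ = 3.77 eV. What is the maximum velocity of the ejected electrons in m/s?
7.9679e+05 m/s

First, find the maximum kinetic energy:
E_photon = hc/λ = 5.5748 eV
KE_max = E_photon - φ = 5.5748 - 3.77 = 1.8048 eV

Convert to Joules: KE_max = 1.8048 × 1.602×10⁻¹⁹ J = 2.8917e-19 J

Then use KE = ½mv² to find velocity:
v = √(2·KE/m) = √(2 × 2.8917e-19 J / 9.109e-31 kg)
v = 7.9679e+05 m/s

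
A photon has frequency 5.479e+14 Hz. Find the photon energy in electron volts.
2.2659 eV

Using E = hf:

E = hf = (6.626×10⁻³⁴ J·s)(5.479e+14 Hz)
E = 2.2659 eV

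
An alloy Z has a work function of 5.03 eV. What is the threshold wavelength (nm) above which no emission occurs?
246.49 nm

The threshold wavelength is when the photon energy equals the work function:
hc/λ₀ = φ

Solving for λ₀:
λ₀ = hc/φ = (6.626×10⁻³⁴ J·s)(3×10⁸ m/s) / (5.03 eV × 1.602×10⁻¹⁹ J/eV)
λ₀ = 246.49 nm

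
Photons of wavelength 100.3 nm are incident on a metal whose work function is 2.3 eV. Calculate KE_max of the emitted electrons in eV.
10.0613 eV

Using Einstein's photoelectric equation: KE_max = hf - φ = hc/λ - φ

First, calculate the photon energy:
E_photon = hc/λ = (6.626×10⁻³⁴ J·s)(3×10⁸ m/s) / (100.3×10⁻⁹ m)
E_photon = 12.3613 eV

Then, the maximum kinetic energy:
KE_max = E_photon - φ = 12.3613 eV - 2.3 eV = 10.0613 eV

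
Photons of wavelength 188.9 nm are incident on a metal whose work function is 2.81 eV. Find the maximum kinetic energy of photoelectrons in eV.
3.7535 eV

Using Einstein's photoelectric equation: KE_max = hf - φ = hc/λ - φ

First, calculate the photon energy:
E_photon = hc/λ = (6.626×10⁻³⁴ J·s)(3×10⁸ m/s) / (188.9×10⁻⁹ m)
E_photon = 6.5635 eV

Then, the maximum kinetic energy:
KE_max = E_photon - φ = 6.5635 eV - 2.81 eV = 3.7535 eV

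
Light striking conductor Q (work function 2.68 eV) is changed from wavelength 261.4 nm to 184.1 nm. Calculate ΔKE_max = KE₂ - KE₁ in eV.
1.9915 eV

Using Einstein's equation: KE_max = hc/λ - φ

For λ₁ = 261.4 nm:
KE₁ = hc/λ₁ - φ = 4.7431 - 2.68 = 2.0631 eV

For λ₂ = 184.1 nm:
KE₂ = hc/λ₂ - φ = 6.7346 - 2.68 = 4.0546 eV

Change in KE:
ΔKE = KE₂ - KE₁ = 4.0546 - 2.0631 = 1.9915 eV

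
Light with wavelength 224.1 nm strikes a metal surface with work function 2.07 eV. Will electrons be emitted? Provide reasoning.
Yes

For photoemission, the photon energy must exceed the work function.

Photon energy: E = hc/λ = 5.5325 eV
Work function: φ = 2.07 eV

Since E_photon (5.5325 eV) > φ (2.07 eV), photoemission WILL occur.
The threshold wavelength is λ₀ = hc/φ = 599.0 nm.
Since 224.1 nm < 599.0 nm, the light has sufficient energy.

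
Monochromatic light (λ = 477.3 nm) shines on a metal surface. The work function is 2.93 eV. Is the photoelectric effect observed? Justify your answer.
No

For photoemission, the photon energy must exceed the work function.

Photon energy: E = hc/λ = 2.5976 eV
Work function: φ = 2.93 eV

Since E_photon (2.5976 eV) < φ (2.93 eV), photoemission will NOT occur.
The threshold wavelength is λ₀ = hc/φ = 423.2 nm.
Since 477.3 nm > 423.2 nm, the photons lack sufficient energy.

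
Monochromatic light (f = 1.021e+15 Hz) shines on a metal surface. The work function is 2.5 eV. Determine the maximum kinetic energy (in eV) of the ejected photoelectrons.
1.7225 eV

Using Einstein's photoelectric equation: KE_max = hf - φ

First, calculate the photon energy:
E_photon = hf = (6.626×10⁻³⁴ J·s)(1.021e+15 Hz)
E_photon = 4.2225 eV

Then, the maximum kinetic energy:
KE_max = E_photon - φ = 4.2225 eV - 2.5 eV = 1.7225 eV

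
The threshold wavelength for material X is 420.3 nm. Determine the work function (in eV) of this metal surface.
2.95 eV

At the threshold wavelength, photon energy equals work function:
φ = hc/λ₀

Calculating:
φ = (6.626×10⁻³⁴ J·s)(3×10⁸ m/s) / (420.3×10⁻⁹ m)
φ = 2.95 eV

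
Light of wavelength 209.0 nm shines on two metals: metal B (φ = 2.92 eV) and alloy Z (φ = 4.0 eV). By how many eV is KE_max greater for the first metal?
1.0800 eV

Using KE_max = hc/λ - φ for each metal:

Photon energy: E = hc/λ = 5.9323 eV

For metal B (φ₁ = 2.92 eV):
KE₁ = E - φ₁ = 5.9323 - 2.92 = 3.0123 eV

For alloy Z (φ₂ = 4.0 eV):
KE₂ = E - φ₂ = 5.9323 - 4.0 = 1.9323 eV

Difference:
ΔKE = KE₁ - KE₂ = 3.0123 - 1.9323 = 1.0800 eV

Note: The difference equals the difference in work functions: 4.0 - 2.92 = 1.08 eV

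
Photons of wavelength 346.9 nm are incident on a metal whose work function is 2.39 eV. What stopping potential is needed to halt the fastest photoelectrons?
1.1841 V

The stopping potential V_s satisfies: eV_s = KE_max

First, find KE_max using Einstein's equation:
E_photon = hc/λ = 3.5741 eV
KE_max = E_photon - φ = 3.5741 - 2.39 = 1.1841 eV

Since eV_s = KE_max:
V_s = KE_max/e = 1.1841 V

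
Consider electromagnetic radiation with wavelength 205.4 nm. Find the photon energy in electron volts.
6.0362 eV

Using E = hf = hc/λ:

E = hc/λ = (6.626×10⁻³⁴ J·s)(3×10⁸ m/s) / (205.4×10⁻⁹ m)
E = 6.0362 eV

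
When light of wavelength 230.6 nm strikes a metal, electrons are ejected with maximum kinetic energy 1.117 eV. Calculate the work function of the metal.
4.26 eV

From Einstein's photoelectric equation: KE_max = hf - φ = hc/λ - φ

Rearranging for φ:
φ = hc/λ - KE_max

Calculate photon energy:
E_photon = hc/λ = 5.3766 eV

Therefore:
φ = 5.3766 - 1.117 = 4.26 eV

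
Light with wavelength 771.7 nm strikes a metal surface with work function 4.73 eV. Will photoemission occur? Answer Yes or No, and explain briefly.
No

For photoemission, the photon energy must exceed the work function.

Photon energy: E = hc/λ = 1.6066 eV
Work function: φ = 4.73 eV

Since E_photon (1.6066 eV) < φ (4.73 eV), photoemission will NOT occur.
The threshold wavelength is λ₀ = hc/φ = 262.1 nm.
Since 771.7 nm > 262.1 nm, the photons lack sufficient energy.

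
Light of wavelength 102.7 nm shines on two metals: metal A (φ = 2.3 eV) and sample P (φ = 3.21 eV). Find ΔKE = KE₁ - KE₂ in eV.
0.9100 eV

Using KE_max = hc/λ - φ for each metal:

Photon energy: E = hc/λ = 12.0725 eV

For metal A (φ₁ = 2.3 eV):
KE₁ = E - φ₁ = 12.0725 - 2.3 = 9.7725 eV

For sample P (φ₂ = 3.21 eV):
KE₂ = E - φ₂ = 12.0725 - 3.21 = 8.8625 eV

Difference:
ΔKE = KE₁ - KE₂ = 9.7725 - 8.8625 = 0.9100 eV

Note: The difference equals the difference in work functions: 3.21 - 2.3 = 0.91 eV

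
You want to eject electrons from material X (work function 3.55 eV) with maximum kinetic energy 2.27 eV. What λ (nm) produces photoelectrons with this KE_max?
213.03 nm

From Einstein's equation: KE_max = hc/λ - φ

Rearranging for λ:
hc/λ = KE_max + φ
λ = hc/(KE_max + φ)

Required photon energy:
E_photon = KE_max + φ = 2.27 + 3.55 = 5.82 eV

Required wavelength:
λ = hc/E_photon = (6.626×10⁻³⁴)(3×10⁸) / (5.82 × 1.602×10⁻¹⁹)
λ = 213.03 nm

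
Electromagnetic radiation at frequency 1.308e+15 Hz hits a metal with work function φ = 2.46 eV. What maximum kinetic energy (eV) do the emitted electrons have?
2.9495 eV

Using Einstein's photoelectric equation: KE_max = hf - φ

First, calculate the photon energy:
E_photon = hf = (6.626×10⁻³⁴ J·s)(1.308e+15 Hz)
E_photon = 5.4095 eV

Then, the maximum kinetic energy:
KE_max = E_photon - φ = 5.4095 eV - 2.46 eV = 2.9495 eV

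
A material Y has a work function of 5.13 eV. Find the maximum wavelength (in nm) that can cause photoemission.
241.68 nm

The threshold wavelength is when the photon energy equals the work function:
hc/λ₀ = φ

Solving for λ₀:
λ₀ = hc/φ = (6.626×10⁻³⁴ J·s)(3×10⁸ m/s) / (5.13 eV × 1.602×10⁻¹⁹ J/eV)
λ₀ = 241.68 nm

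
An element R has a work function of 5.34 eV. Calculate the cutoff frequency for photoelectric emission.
1.2912e+15 Hz

The threshold frequency is when the photon energy equals the work function:
hf₀ = φ

Solving for f₀:
f₀ = φ/h = (5.34 eV × 1.602×10⁻¹⁹ J/eV) / (6.626×10⁻³⁴ J·s)
f₀ = 1.2912e+15 Hz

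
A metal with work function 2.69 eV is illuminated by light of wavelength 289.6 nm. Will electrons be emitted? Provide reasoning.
Yes

For photoemission, the photon energy must exceed the work function.

Photon energy: E = hc/λ = 4.2812 eV
Work function: φ = 2.69 eV

Since E_photon (4.2812 eV) > φ (2.69 eV), photoemission WILL occur.
The threshold wavelength is λ₀ = hc/φ = 460.9 nm.
Since 289.6 nm < 460.9 nm, the light has sufficient energy.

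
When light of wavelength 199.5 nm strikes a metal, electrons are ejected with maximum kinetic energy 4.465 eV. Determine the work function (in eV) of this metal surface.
1.75 eV

From Einstein's photoelectric equation: KE_max = hf - φ = hc/λ - φ

Rearranging for φ:
φ = hc/λ - KE_max

Calculate photon energy:
E_photon = hc/λ = 6.2147 eV

Therefore:
φ = 6.2147 - 4.465 = 1.75 eV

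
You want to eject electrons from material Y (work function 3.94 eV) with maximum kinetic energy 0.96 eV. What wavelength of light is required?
253.03 nm

From Einstein's equation: KE_max = hc/λ - φ

Rearranging for λ:
hc/λ = KE_max + φ
λ = hc/(KE_max + φ)

Required photon energy:
E_photon = KE_max + φ = 0.96 + 3.94 = 4.90 eV

Required wavelength:
λ = hc/E_photon = (6.626×10⁻³⁴)(3×10⁸) / (4.90 × 1.602×10⁻¹⁹)
λ = 253.03 nm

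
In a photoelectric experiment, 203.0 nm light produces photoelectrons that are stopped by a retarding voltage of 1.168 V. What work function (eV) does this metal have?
4.94 eV

The stopping potential gives the maximum kinetic energy: KE_max = eV_s = 1.168 eV

From Einstein's photoelectric equation: KE_max = hc/λ - φ
Rearranging: φ = hc/λ - KE_max

Calculate photon energy:
E_photon = hc/λ = (6.626×10⁻³⁴ J·s)(3×10⁸ m/s) / (203.0×10⁻⁹ m) = 6.1076 eV

Therefore:
φ = 6.1076 - 1.168 = 4.94 eV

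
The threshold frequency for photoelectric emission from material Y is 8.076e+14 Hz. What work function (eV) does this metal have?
3.34 eV

At the threshold frequency, photon energy equals work function:
φ = hf₀

Calculating:
φ = (6.626×10⁻³⁴ J·s)(8.076e+14 Hz)
φ = 3.34 eV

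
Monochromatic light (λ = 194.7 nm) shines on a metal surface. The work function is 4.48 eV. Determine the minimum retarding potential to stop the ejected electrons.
1.8880 V

The stopping potential V_s satisfies: eV_s = KE_max

First, find KE_max using Einstein's equation:
E_photon = hc/λ = 6.3680 eV
KE_max = E_photon - φ = 6.3680 - 4.48 = 1.8880 eV

Since eV_s = KE_max:
V_s = KE_max/e = 1.8880 V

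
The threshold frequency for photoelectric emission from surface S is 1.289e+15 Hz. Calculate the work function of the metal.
5.33 eV

At the threshold frequency, photon energy equals work function:
φ = hf₀

Calculating:
φ = (6.626×10⁻³⁴ J·s)(1.289e+15 Hz)
φ = 5.33 eV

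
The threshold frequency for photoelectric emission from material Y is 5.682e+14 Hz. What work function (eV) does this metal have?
2.35 eV

At the threshold frequency, photon energy equals work function:
φ = hf₀

Calculating:
φ = (6.626×10⁻³⁴ J·s)(5.682e+14 Hz)
φ = 2.35 eV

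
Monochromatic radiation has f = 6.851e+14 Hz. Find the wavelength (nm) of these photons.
437.59 nm

Using the wave equation: c = fλ

Solving for wavelength:
λ = c/f = (3×10⁸ m/s) / (6.851e+14 Hz)
λ = 437.59 nm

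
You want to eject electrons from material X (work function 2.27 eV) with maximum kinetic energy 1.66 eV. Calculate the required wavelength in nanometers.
315.48 nm

From Einstein's equation: KE_max = hc/λ - φ

Rearranging for λ:
hc/λ = KE_max + φ
λ = hc/(KE_max + φ)

Required photon energy:
E_photon = KE_max + φ = 1.66 + 2.27 = 3.93 eV

Required wavelength:
λ = hc/E_photon = (6.626×10⁻³⁴)(3×10⁸) / (3.93 × 1.602×10⁻¹⁹)
λ = 315.48 nm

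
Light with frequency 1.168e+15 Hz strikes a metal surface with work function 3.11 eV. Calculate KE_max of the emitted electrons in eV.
1.7205 eV

Using Einstein's photoelectric equation: KE_max = hf - φ

First, calculate the photon energy:
E_photon = hf = (6.626×10⁻³⁴ J·s)(1.168e+15 Hz)
E_photon = 4.8305 eV

Then, the maximum kinetic energy:
KE_max = E_photon - φ = 4.8305 eV - 3.11 eV = 1.7205 eV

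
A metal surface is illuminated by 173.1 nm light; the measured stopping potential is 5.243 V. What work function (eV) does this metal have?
1.92 eV

The stopping potential gives the maximum kinetic energy: KE_max = eV_s = 5.243 eV

From Einstein's photoelectric equation: KE_max = hc/λ - φ
Rearranging: φ = hc/λ - KE_max

Calculate photon energy:
E_photon = hc/λ = (6.626×10⁻³⁴ J·s)(3×10⁸ m/s) / (173.1×10⁻⁹ m) = 7.1626 eV

Therefore:
φ = 7.1626 - 5.243 = 1.92 eV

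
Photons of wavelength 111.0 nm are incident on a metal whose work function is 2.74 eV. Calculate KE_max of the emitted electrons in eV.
8.4297 eV

Using Einstein's photoelectric equation: KE_max = hf - φ = hc/λ - φ

First, calculate the photon energy:
E_photon = hc/λ = (6.626×10⁻³⁴ J·s)(3×10⁸ m/s) / (111.0×10⁻⁹ m)
E_photon = 11.1697 eV

Then, the maximum kinetic energy:
KE_max = E_photon - φ = 11.1697 eV - 2.74 eV = 8.4297 eV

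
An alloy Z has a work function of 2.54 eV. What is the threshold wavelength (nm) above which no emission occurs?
488.13 nm

The threshold wavelength is when the photon energy equals the work function:
hc/λ₀ = φ

Solving for λ₀:
λ₀ = hc/φ = (6.626×10⁻³⁴ J·s)(3×10⁸ m/s) / (2.54 eV × 1.602×10⁻¹⁹ J/eV)
λ₀ = 488.13 nm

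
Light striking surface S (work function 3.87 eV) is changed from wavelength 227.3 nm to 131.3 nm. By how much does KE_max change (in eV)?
3.9882 eV

Using Einstein's equation: KE_max = hc/λ - φ

For λ₁ = 227.3 nm:
KE₁ = hc/λ₁ - φ = 5.4547 - 3.87 = 1.5847 eV

For λ₂ = 131.3 nm:
KE₂ = hc/λ₂ - φ = 9.4428 - 3.87 = 5.5728 eV

Change in KE:
ΔKE = KE₂ - KE₁ = 5.5728 - 1.5847 = 3.9882 eV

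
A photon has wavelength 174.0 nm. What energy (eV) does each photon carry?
7.1255 eV

Using E = hf = hc/λ:

E = hc/λ = (6.626×10⁻³⁴ J·s)(3×10⁸ m/s) / (174.0×10⁻⁹ m)
E = 7.1255 eV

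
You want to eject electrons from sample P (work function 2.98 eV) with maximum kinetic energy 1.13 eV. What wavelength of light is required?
301.66 nm

From Einstein's equation: KE_max = hc/λ - φ

Rearranging for λ:
hc/λ = KE_max + φ
λ = hc/(KE_max + φ)

Required photon energy:
E_photon = KE_max + φ = 1.13 + 2.98 = 4.11 eV

Required wavelength:
λ = hc/E_photon = (6.626×10⁻³⁴)(3×10⁸) / (4.11 × 1.602×10⁻¹⁹)
λ = 301.66 nm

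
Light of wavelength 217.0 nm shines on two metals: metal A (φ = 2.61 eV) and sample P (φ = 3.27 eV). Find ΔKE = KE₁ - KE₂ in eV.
0.6600 eV

Using KE_max = hc/λ - φ for each metal:

Photon energy: E = hc/λ = 5.7136 eV

For metal A (φ₁ = 2.61 eV):
KE₁ = E - φ₁ = 5.7136 - 2.61 = 3.1036 eV

For sample P (φ₂ = 3.27 eV):
KE₂ = E - φ₂ = 5.7136 - 3.27 = 2.4436 eV

Difference:
ΔKE = KE₁ - KE₂ = 3.1036 - 2.4436 = 0.6600 eV

Note: The difference equals the difference in work functions: 3.27 - 2.61 = 0.66 eV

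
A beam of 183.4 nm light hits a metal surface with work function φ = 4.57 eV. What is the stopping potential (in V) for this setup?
2.1903 V

The stopping potential V_s satisfies: eV_s = KE_max

First, find KE_max using Einstein's equation:
E_photon = hc/λ = 6.7603 eV
KE_max = E_photon - φ = 6.7603 - 4.57 = 2.1903 eV

Since eV_s = KE_max:
V_s = KE_max/e = 2.1903 V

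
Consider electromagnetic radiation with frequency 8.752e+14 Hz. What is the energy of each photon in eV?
3.6195 eV

Using E = hf:

E = hf = (6.626×10⁻³⁴ J·s)(8.752e+14 Hz)
E = 3.6195 eV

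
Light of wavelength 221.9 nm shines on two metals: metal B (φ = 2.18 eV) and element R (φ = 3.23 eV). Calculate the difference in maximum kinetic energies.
1.0500 eV

Using KE_max = hc/λ - φ for each metal:

Photon energy: E = hc/λ = 5.5874 eV

For metal B (φ₁ = 2.18 eV):
KE₁ = E - φ₁ = 5.5874 - 2.18 = 3.4074 eV

For element R (φ₂ = 3.23 eV):
KE₂ = E - φ₂ = 5.5874 - 3.23 = 2.3574 eV

Difference:
ΔKE = KE₁ - KE₂ = 3.4074 - 2.3574 = 1.0500 eV

Note: The difference equals the difference in work functions: 3.23 - 2.18 = 1.05 eV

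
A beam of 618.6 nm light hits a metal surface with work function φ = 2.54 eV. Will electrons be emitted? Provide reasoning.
No

For photoemission, the photon energy must exceed the work function.

Photon energy: E = hc/λ = 2.0043 eV
Work function: φ = 2.54 eV

Since E_photon (2.0043 eV) < φ (2.54 eV), photoemission will NOT occur.
The threshold wavelength is λ₀ = hc/φ = 488.1 nm.
Since 618.6 nm > 488.1 nm, the photons lack sufficient energy.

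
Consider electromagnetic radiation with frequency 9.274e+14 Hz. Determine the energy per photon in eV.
3.8354 eV

Using E = hf:

E = hf = (6.626×10⁻³⁴ J·s)(9.274e+14 Hz)
E = 3.8354 eV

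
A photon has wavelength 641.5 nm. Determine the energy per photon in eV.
1.9327 eV

Using E = hf = hc/λ:

E = hc/λ = (6.626×10⁻³⁴ J·s)(3×10⁸ m/s) / (641.5×10⁻⁹ m)
E = 1.9327 eV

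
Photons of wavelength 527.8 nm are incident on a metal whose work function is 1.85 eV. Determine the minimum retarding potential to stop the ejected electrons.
0.4991 V

The stopping potential V_s satisfies: eV_s = KE_max

First, find KE_max using Einstein's equation:
E_photon = hc/λ = 2.3491 eV
KE_max = E_photon - φ = 2.3491 - 1.85 = 0.4991 eV

Since eV_s = KE_max:
V_s = KE_max/e = 0.4991 V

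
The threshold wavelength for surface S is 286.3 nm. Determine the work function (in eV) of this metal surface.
4.33 eV

At the threshold wavelength, photon energy equals work function:
φ = hc/λ₀

Calculating:
φ = (6.626×10⁻³⁴ J·s)(3×10⁸ m/s) / (286.3×10⁻⁹ m)
φ = 4.33 eV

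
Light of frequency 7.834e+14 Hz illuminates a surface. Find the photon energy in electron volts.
3.2399 eV

Using E = hf:

E = hf = (6.626×10⁻³⁴ J·s)(7.834e+14 Hz)
E = 3.2399 eV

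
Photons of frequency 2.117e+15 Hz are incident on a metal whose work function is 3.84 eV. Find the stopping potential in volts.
4.9152 V

The stopping potential V_s satisfies: eV_s = KE_max

First, find KE_max using Einstein's equation:
E_photon = hf = (6.626×10⁻³⁴ J·s)(2.117e+15 Hz) = 8.7552 eV
KE_max = E_photon - φ = 8.7552 - 3.84 = 4.9152 eV

Since eV_s = KE_max:
V_s = KE_max/e = 4.9152 V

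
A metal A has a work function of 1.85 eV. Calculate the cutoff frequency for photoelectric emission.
4.4733e+14 Hz

The threshold frequency is when the photon energy equals the work function:
hf₀ = φ

Solving for f₀:
f₀ = φ/h = (1.85 eV × 1.602×10⁻¹⁹ J/eV) / (6.626×10⁻³⁴ J·s)
f₀ = 4.4733e+14 Hz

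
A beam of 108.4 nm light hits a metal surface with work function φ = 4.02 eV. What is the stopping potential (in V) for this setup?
7.4177 V

The stopping potential V_s satisfies: eV_s = KE_max

First, find KE_max using Einstein's equation:
E_photon = hc/λ = 11.4377 eV
KE_max = E_photon - φ = 11.4377 - 4.02 = 7.4177 eV

Since eV_s = KE_max:
V_s = KE_max/e = 7.4177 V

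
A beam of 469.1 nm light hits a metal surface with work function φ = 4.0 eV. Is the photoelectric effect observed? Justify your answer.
No

For photoemission, the photon energy must exceed the work function.

Photon energy: E = hc/λ = 2.6430 eV
Work function: φ = 4.0 eV

Since E_photon (2.6430 eV) < φ (4.0 eV), photoemission will NOT occur.
The threshold wavelength is λ₀ = hc/φ = 310.0 nm.
Since 469.1 nm > 310.0 nm, the photons lack sufficient energy.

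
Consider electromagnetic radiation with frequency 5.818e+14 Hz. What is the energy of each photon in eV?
2.4061 eV

Using E = hf:

E = hf = (6.626×10⁻³⁴ J·s)(5.818e+14 Hz)
E = 2.4061 eV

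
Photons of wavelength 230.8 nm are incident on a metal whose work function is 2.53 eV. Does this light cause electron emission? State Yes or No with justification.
Yes

For photoemission, the photon energy must exceed the work function.

Photon energy: E = hc/λ = 5.3719 eV
Work function: φ = 2.53 eV

Since E_photon (5.3719 eV) > φ (2.53 eV), photoemission WILL occur.
The threshold wavelength is λ₀ = hc/φ = 490.1 nm.
Since 230.8 nm < 490.1 nm, the light has sufficient energy.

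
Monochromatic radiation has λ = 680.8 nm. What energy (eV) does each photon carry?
1.8212 eV

Using E = hf = hc/λ:

E = hc/λ = (6.626×10⁻³⁴ J·s)(3×10⁸ m/s) / (680.8×10⁻⁹ m)
E = 1.8212 eV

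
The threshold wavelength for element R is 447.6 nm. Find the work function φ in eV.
2.77 eV

At the threshold wavelength, photon energy equals work function:
φ = hc/λ₀

Calculating:
φ = (6.626×10⁻³⁴ J·s)(3×10⁸ m/s) / (447.6×10⁻⁹ m)
φ = 2.77 eV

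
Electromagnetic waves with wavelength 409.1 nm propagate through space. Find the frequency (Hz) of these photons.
7.3281e+14 Hz

Using the wave equation: c = fλ

Solving for frequency:
f = c/λ = (3×10⁸ m/s) / (409.1×10⁻⁹ m)
f = 7.3281e+14 Hz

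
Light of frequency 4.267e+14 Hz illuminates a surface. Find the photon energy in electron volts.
1.7647 eV

Using E = hf:

E = hf = (6.626×10⁻³⁴ J·s)(4.267e+14 Hz)
E = 1.7647 eV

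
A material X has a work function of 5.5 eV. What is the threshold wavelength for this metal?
225.43 nm

The threshold wavelength is when the photon energy equals the work function:
hc/λ₀ = φ

Solving for λ₀:
λ₀ = hc/φ = (6.626×10⁻³⁴ J·s)(3×10⁸ m/s) / (5.5 eV × 1.602×10⁻¹⁹ J/eV)
λ₀ = 225.43 nm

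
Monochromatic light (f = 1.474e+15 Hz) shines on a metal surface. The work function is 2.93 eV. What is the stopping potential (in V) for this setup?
3.1660 V

The stopping potential V_s satisfies: eV_s = KE_max

First, find KE_max using Einstein's equation:
E_photon = hf = (6.626×10⁻³⁴ J·s)(1.474e+15 Hz) = 6.0960 eV
KE_max = E_photon - φ = 6.0960 - 2.93 = 3.1660 eV

Since eV_s = KE_max:
V_s = KE_max/e = 3.1660 V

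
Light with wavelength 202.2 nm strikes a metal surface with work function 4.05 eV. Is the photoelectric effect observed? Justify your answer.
Yes

For photoemission, the photon energy must exceed the work function.

Photon energy: E = hc/λ = 6.1318 eV
Work function: φ = 4.05 eV

Since E_photon (6.1318 eV) > φ (4.05 eV), photoemission WILL occur.
The threshold wavelength is λ₀ = hc/φ = 306.1 nm.
Since 202.2 nm < 306.1 nm, the light has sufficient energy.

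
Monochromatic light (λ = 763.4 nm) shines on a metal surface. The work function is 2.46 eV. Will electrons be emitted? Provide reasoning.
No

For photoemission, the photon energy must exceed the work function.

Photon energy: E = hc/λ = 1.6241 eV
Work function: φ = 2.46 eV

Since E_photon (1.6241 eV) < φ (2.46 eV), photoemission will NOT occur.
The threshold wavelength is λ₀ = hc/φ = 504.0 nm.
Since 763.4 nm > 504.0 nm, the photons lack sufficient energy.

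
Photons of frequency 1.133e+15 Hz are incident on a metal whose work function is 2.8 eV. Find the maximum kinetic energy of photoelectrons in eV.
1.8857 eV

Using Einstein's photoelectric equation: KE_max = hf - φ

First, calculate the photon energy:
E_photon = hf = (6.626×10⁻³⁴ J·s)(1.133e+15 Hz)
E_photon = 4.6857 eV

Then, the maximum kinetic energy:
KE_max = E_photon - φ = 4.6857 eV - 2.8 eV = 1.8857 eV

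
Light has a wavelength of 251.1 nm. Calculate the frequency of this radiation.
1.1939e+15 Hz

Using the wave equation: c = fλ

Solving for frequency:
f = c/λ = (3×10⁸ m/s) / (251.1×10⁻⁹ m)
f = 1.1939e+15 Hz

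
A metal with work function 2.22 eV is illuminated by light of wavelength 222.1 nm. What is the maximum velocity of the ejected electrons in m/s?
1.0875e+06 m/s

First, find the maximum kinetic energy:
E_photon = hc/λ = 5.5824 eV
KE_max = E_photon - φ = 5.5824 - 2.22 = 3.3624 eV

Convert to Joules: KE_max = 3.3624 × 1.602×10⁻¹⁹ J = 5.3871e-19 J

Then use KE = ½mv² to find velocity:
v = √(2·KE/m) = √(2 × 5.3871e-19 J / 9.109e-31 kg)
v = 1.0875e+06 m/s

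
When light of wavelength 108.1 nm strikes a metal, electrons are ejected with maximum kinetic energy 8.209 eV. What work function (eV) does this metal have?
3.26 eV

From Einstein's photoelectric equation: KE_max = hf - φ = hc/λ - φ

Rearranging for φ:
φ = hc/λ - KE_max

Calculate photon energy:
E_photon = hc/λ = 11.4694 eV

Therefore:
φ = 11.4694 - 8.209 = 3.26 eV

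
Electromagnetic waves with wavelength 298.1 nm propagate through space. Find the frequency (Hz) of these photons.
1.0057e+15 Hz

Using the wave equation: c = fλ

Solving for frequency:
f = c/λ = (3×10⁸ m/s) / (298.1×10⁻⁹ m)
f = 1.0057e+15 Hz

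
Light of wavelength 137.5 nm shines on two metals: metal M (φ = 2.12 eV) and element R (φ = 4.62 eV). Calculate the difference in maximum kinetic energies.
2.5000 eV

Using KE_max = hc/λ - φ for each metal:

Photon energy: E = hc/λ = 9.0170 eV

For metal M (φ₁ = 2.12 eV):
KE₁ = E - φ₁ = 9.0170 - 2.12 = 6.8970 eV

For element R (φ₂ = 4.62 eV):
KE₂ = E - φ₂ = 9.0170 - 4.62 = 4.3970 eV

Difference:
ΔKE = KE₁ - KE₂ = 6.8970 - 4.3970 = 2.5000 eV

Note: The difference equals the difference in work functions: 4.62 - 2.12 = 2.50 eV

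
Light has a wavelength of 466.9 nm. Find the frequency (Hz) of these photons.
6.4209e+14 Hz

Using the wave equation: c = fλ

Solving for frequency:
f = c/λ = (3×10⁸ m/s) / (466.9×10⁻⁹ m)
f = 6.4209e+14 Hz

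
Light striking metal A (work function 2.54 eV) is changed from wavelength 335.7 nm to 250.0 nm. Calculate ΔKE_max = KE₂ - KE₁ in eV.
1.2661 eV

Using Einstein's equation: KE_max = hc/λ - φ

For λ₁ = 335.7 nm:
KE₁ = hc/λ₁ - φ = 3.6933 - 2.54 = 1.1533 eV

For λ₂ = 250.0 nm:
KE₂ = hc/λ₂ - φ = 4.9594 - 2.54 = 2.4194 eV

Change in KE:
ΔKE = KE₂ - KE₁ = 2.4194 - 1.1533 = 1.2661 eV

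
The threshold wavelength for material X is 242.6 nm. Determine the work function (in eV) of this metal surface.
5.11 eV

At the threshold wavelength, photon energy equals work function:
φ = hc/λ₀

Calculating:
φ = (6.626×10⁻³⁴ J·s)(3×10⁸ m/s) / (242.6×10⁻⁹ m)
φ = 5.11 eV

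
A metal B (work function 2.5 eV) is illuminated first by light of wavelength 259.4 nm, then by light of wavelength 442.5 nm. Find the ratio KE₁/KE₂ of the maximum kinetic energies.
7.5510

Using Einstein's equation: KE_max = hc/λ - φ

For λ₁ = 259.4 nm:
E₁ = hc/λ₁ = 4.7797 eV
KE₁ = E₁ - φ = 4.7797 - 2.5 = 2.2797 eV

For λ₂ = 442.5 nm:
E₂ = hc/λ₂ = 2.8019 eV
KE₂ = E₂ - φ = 2.8019 - 2.5 = 0.3019 eV

Ratio: KE₁/KE₂ = 2.2797/0.3019 = 7.5510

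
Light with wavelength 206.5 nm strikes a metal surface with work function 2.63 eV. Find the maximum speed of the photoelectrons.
1.0894e+06 m/s

First, find the maximum kinetic energy:
E_photon = hc/λ = 6.0041 eV
KE_max = E_photon - φ = 6.0041 - 2.63 = 3.3741 eV

Convert to Joules: KE_max = 3.3741 × 1.602×10⁻¹⁹ J = 5.4059e-19 J

Then use KE = ½mv² to find velocity:
v = √(2·KE/m) = √(2 × 5.4059e-19 J / 9.109e-31 kg)
v = 1.0894e+06 m/s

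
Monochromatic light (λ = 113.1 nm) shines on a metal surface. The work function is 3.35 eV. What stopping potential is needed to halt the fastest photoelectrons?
7.6124 V

The stopping potential V_s satisfies: eV_s = KE_max

First, find KE_max using Einstein's equation:
E_photon = hc/λ = 10.9624 eV
KE_max = E_photon - φ = 10.9624 - 3.35 = 7.6124 eV

Since eV_s = KE_max:
V_s = KE_max/e = 7.6124 V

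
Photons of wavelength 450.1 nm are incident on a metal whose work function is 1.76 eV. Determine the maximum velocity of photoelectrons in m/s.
5.9149e+05 m/s

First, find the maximum kinetic energy:
E_photon = hc/λ = 2.7546 eV
KE_max = E_photon - φ = 2.7546 - 1.76 = 0.9946 eV

Convert to Joules: KE_max = 0.9946 × 1.602×10⁻¹⁹ J = 1.5935e-19 J

Then use KE = ½mv² to find velocity:
v = √(2·KE/m) = √(2 × 1.5935e-19 J / 9.109e-31 kg)
v = 5.9149e+05 m/s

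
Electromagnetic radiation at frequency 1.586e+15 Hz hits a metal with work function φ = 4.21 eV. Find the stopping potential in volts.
2.3492 V

The stopping potential V_s satisfies: eV_s = KE_max

First, find KE_max using Einstein's equation:
E_photon = hf = (6.626×10⁻³⁴ J·s)(1.586e+15 Hz) = 6.5592 eV
KE_max = E_photon - φ = 6.5592 - 4.21 = 2.3492 eV

Since eV_s = KE_max:
V_s = KE_max/e = 2.3492 V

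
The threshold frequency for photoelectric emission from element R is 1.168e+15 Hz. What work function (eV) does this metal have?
4.83 eV

At the threshold frequency, photon energy equals work function:
φ = hf₀

Calculating:
φ = (6.626×10⁻³⁴ J·s)(1.168e+15 Hz)
φ = 4.83 eV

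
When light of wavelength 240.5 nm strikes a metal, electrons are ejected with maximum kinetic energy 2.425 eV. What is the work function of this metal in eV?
2.73 eV

From Einstein's photoelectric equation: KE_max = hf - φ = hc/λ - φ

Rearranging for φ:
φ = hc/λ - KE_max

Calculate photon energy:
E_photon = hc/λ = 5.1553 eV

Therefore:
φ = 5.1553 - 2.425 = 2.73 eV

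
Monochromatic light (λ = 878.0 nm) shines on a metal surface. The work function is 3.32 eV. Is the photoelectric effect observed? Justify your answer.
No

For photoemission, the photon energy must exceed the work function.

Photon energy: E = hc/λ = 1.4121 eV
Work function: φ = 3.32 eV

Since E_photon (1.4121 eV) < φ (3.32 eV), photoemission will NOT occur.
The threshold wavelength is λ₀ = hc/φ = 373.4 nm.
Since 878.0 nm > 373.4 nm, the photons lack sufficient energy.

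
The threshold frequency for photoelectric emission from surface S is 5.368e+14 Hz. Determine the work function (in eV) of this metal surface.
2.22 eV

At the threshold frequency, photon energy equals work function:
φ = hf₀

Calculating:
φ = (6.626×10⁻³⁴ J·s)(5.368e+14 Hz)
φ = 2.22 eV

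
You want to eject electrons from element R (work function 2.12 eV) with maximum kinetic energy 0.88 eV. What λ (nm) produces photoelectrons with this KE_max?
413.28 nm

From Einstein's equation: KE_max = hc/λ - φ

Rearranging for λ:
hc/λ = KE_max + φ
λ = hc/(KE_max + φ)

Required photon energy:
E_photon = KE_max + φ = 0.88 + 2.12 = 3.00 eV

Required wavelength:
λ = hc/E_photon = (6.626×10⁻³⁴)(3×10⁸) / (3.00 × 1.602×10⁻¹⁹)
λ = 413.28 nm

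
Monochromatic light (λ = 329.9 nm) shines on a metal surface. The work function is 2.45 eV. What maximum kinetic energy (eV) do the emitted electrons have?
1.3082 eV

Using Einstein's photoelectric equation: KE_max = hf - φ = hc/λ - φ

First, calculate the photon energy:
E_photon = hc/λ = (6.626×10⁻³⁴ J·s)(3×10⁸ m/s) / (329.9×10⁻⁹ m)
E_photon = 3.7582 eV

Then, the maximum kinetic energy:
KE_max = E_photon - φ = 3.7582 eV - 2.45 eV = 1.3082 eV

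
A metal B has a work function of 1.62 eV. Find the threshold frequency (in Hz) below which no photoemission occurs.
3.9171e+14 Hz

The threshold frequency is when the photon energy equals the work function:
hf₀ = φ

Solving for f₀:
f₀ = φ/h = (1.62 eV × 1.602×10⁻¹⁹ J/eV) / (6.626×10⁻³⁴ J·s)
f₀ = 3.9171e+14 Hz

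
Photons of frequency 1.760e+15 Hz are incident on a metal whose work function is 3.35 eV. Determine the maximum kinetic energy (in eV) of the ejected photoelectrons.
3.9288 eV

Using Einstein's photoelectric equation: KE_max = hf - φ

First, calculate the photon energy:
E_photon = hf = (6.626×10⁻³⁴ J·s)(1.760e+15 Hz)
E_photon = 7.2788 eV

Then, the maximum kinetic energy:
KE_max = E_photon - φ = 7.2788 eV - 3.35 eV = 3.9288 eV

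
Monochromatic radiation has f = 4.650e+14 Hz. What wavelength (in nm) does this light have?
644.71 nm

Using the wave equation: c = fλ

Solving for wavelength:
λ = c/f = (3×10⁸ m/s) / (4.650e+14 Hz)
λ = 644.71 nm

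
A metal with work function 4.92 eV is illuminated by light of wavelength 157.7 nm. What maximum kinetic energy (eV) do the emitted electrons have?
2.9420 eV

Using Einstein's photoelectric equation: KE_max = hf - φ = hc/λ - φ

First, calculate the photon energy:
E_photon = hc/λ = (6.626×10⁻³⁴ J·s)(3×10⁸ m/s) / (157.7×10⁻⁹ m)
E_photon = 7.8620 eV

Then, the maximum kinetic energy:
KE_max = E_photon - φ = 7.8620 eV - 4.92 eV = 2.9420 eV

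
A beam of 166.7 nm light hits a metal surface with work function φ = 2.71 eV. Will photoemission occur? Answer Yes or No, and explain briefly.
Yes

For photoemission, the photon energy must exceed the work function.

Photon energy: E = hc/λ = 7.4376 eV
Work function: φ = 2.71 eV

Since E_photon (7.4376 eV) > φ (2.71 eV), photoemission WILL occur.
The threshold wavelength is λ₀ = hc/φ = 457.5 nm.
Since 166.7 nm < 457.5 nm, the light has sufficient energy.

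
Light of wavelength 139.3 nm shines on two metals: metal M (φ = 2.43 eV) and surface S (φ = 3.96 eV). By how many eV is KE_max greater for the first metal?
1.5300 eV

Using KE_max = hc/λ - φ for each metal:

Photon energy: E = hc/λ = 8.9005 eV

For metal M (φ₁ = 2.43 eV):
KE₁ = E - φ₁ = 8.9005 - 2.43 = 6.4705 eV

For surface S (φ₂ = 3.96 eV):
KE₂ = E - φ₂ = 8.9005 - 3.96 = 4.9405 eV

Difference:
ΔKE = KE₁ - KE₂ = 6.4705 - 4.9405 = 1.5300 eV

Note: The difference equals the difference in work functions: 3.96 - 2.43 = 1.53 eV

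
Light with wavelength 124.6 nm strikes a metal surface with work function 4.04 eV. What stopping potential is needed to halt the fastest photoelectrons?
5.9106 V

The stopping potential V_s satisfies: eV_s = KE_max

First, find KE_max using Einstein's equation:
E_photon = hc/λ = 9.9506 eV
KE_max = E_photon - φ = 9.9506 - 4.04 = 5.9106 eV

Since eV_s = KE_max:
V_s = KE_max/e = 5.9106 V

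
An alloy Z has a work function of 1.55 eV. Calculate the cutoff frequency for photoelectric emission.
3.7479e+14 Hz

The threshold frequency is when the photon energy equals the work function:
hf₀ = φ

Solving for f₀:
f₀ = φ/h = (1.55 eV × 1.602×10⁻¹⁹ J/eV) / (6.626×10⁻³⁴ J·s)
f₀ = 3.7479e+14 Hz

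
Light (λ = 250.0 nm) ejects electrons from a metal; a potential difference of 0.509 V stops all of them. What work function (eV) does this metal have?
4.45 eV

The stopping potential gives the maximum kinetic energy: KE_max = eV_s = 0.509 eV

From Einstein's photoelectric equation: KE_max = hc/λ - φ
Rearranging: φ = hc/λ - KE_max

Calculate photon energy:
E_photon = hc/λ = (6.626×10⁻³⁴ J·s)(3×10⁸ m/s) / (250.0×10⁻⁹ m) = 4.9594 eV

Therefore:
φ = 4.9594 - 0.509 = 4.45 eV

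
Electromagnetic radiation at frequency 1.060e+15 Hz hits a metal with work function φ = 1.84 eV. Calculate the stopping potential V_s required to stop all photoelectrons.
2.5438 V

The stopping potential V_s satisfies: eV_s = KE_max

First, find KE_max using Einstein's equation:
E_photon = hf = (6.626×10⁻³⁴ J·s)(1.060e+15 Hz) = 4.3838 eV
KE_max = E_photon - φ = 4.3838 - 1.84 = 2.5438 eV

Since eV_s = KE_max:
V_s = KE_max/e = 2.5438 V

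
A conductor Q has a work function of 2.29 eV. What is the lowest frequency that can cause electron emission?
5.5372e+14 Hz

The threshold frequency is when the photon energy equals the work function:
hf₀ = φ

Solving for f₀:
f₀ = φ/h = (2.29 eV × 1.602×10⁻¹⁹ J/eV) / (6.626×10⁻³⁴ J·s)
f₀ = 5.5372e+14 Hz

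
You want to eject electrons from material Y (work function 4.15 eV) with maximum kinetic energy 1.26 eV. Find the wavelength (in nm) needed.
229.18 nm

From Einstein's equation: KE_max = hc/λ - φ

Rearranging for λ:
hc/λ = KE_max + φ
λ = hc/(KE_max + φ)

Required photon energy:
E_photon = KE_max + φ = 1.26 + 4.15 = 5.41 eV

Required wavelength:
λ = hc/E_photon = (6.626×10⁻³⁴)(3×10⁸) / (5.41 × 1.602×10⁻¹⁹)
λ = 229.18 nm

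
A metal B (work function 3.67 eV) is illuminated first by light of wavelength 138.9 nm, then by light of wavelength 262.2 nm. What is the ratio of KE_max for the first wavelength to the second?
4.9651

Using Einstein's equation: KE_max = hc/λ - φ

For λ₁ = 138.9 nm:
E₁ = hc/λ₁ = 8.9261 eV
KE₁ = E₁ - φ = 8.9261 - 3.67 = 5.2561 eV

For λ₂ = 262.2 nm:
E₂ = hc/λ₂ = 4.7286 eV
KE₂ = E₂ - φ = 4.7286 - 3.67 = 1.0586 eV

Ratio: KE₁/KE₂ = 5.2561/1.0586 = 4.9651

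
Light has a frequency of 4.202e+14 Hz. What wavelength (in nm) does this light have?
713.45 nm

Using the wave equation: c = fλ

Solving for wavelength:
λ = c/f = (3×10⁸ m/s) / (4.202e+14 Hz)
λ = 713.45 nm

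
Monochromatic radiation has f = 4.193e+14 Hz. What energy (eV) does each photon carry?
1.7341 eV

Using E = hf:

E = hf = (6.626×10⁻³⁴ J·s)(4.193e+14 Hz)
E = 1.7341 eV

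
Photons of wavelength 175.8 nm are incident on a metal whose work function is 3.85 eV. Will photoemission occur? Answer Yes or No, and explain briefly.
Yes

For photoemission, the photon energy must exceed the work function.

Photon energy: E = hc/λ = 7.0526 eV
Work function: φ = 3.85 eV

Since E_photon (7.0526 eV) > φ (3.85 eV), photoemission WILL occur.
The threshold wavelength is λ₀ = hc/φ = 322.0 nm.
Since 175.8 nm < 322.0 nm, the light has sufficient energy.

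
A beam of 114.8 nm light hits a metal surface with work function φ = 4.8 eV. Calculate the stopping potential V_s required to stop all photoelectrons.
6.0000 V

The stopping potential V_s satisfies: eV_s = KE_max

First, find KE_max using Einstein's equation:
E_photon = hc/λ = 10.8000 eV
KE_max = E_photon - φ = 10.8000 - 4.8 = 6.0000 eV

Since eV_s = KE_max:
V_s = KE_max/e = 6.0000 V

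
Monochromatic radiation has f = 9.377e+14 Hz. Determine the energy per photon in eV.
3.8780 eV

Using E = hf:

E = hf = (6.626×10⁻³⁴ J·s)(9.377e+14 Hz)
E = 3.8780 eV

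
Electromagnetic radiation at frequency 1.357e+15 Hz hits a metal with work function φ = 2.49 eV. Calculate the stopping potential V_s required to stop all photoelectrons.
3.1221 V

The stopping potential V_s satisfies: eV_s = KE_max

First, find KE_max using Einstein's equation:
E_photon = hf = (6.626×10⁻³⁴ J·s)(1.357e+15 Hz) = 5.6121 eV
KE_max = E_photon - φ = 5.6121 - 2.49 = 3.1221 eV

Since eV_s = KE_max:
V_s = KE_max/e = 3.1221 V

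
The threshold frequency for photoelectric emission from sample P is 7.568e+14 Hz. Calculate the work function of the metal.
3.13 eV

At the threshold frequency, photon energy equals work function:
φ = hf₀

Calculating:
φ = (6.626×10⁻³⁴ J·s)(7.568e+14 Hz)
φ = 3.13 eV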